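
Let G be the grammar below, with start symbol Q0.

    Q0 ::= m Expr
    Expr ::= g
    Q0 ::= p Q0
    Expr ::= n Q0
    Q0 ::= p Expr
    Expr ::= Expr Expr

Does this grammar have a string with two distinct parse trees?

Witness: m g g g

Derivation 1: Q0 ⇒ m Expr ⇒ m Expr Expr ⇒ m g Expr ⇒ m g Expr Expr ⇒ m g g Expr ⇒ m g g g
Derivation 2: Q0 ⇒ m Expr ⇒ m Expr Expr ⇒ m Expr Expr Expr ⇒ m g Expr Expr ⇒ m g g Expr ⇒ m g g g

Two distinct leftmost derivations for the same string.

Ambiguous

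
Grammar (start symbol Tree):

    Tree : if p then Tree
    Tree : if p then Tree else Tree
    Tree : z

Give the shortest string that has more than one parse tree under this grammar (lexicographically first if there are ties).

length 1: no string has ≥2 trees
length 4: no string has ≥2 trees
length 6: no string has ≥2 trees
length 7: no string has ≥2 trees
length 9: if p then if p then z else z has 2 parse trees

Two derivations of if p then if p then z else z:
  Tree ⇒ if p then Tree ⇒ if p then if p then Tree else Tree ⇒ if p then if p then z else Tree ⇒ if p then if p then z else z
  Tree ⇒ if p then Tree else Tree ⇒ if p then if p then Tree else Tree ⇒ if p then if p then z else Tree ⇒ if p then if p then z else z

if p then if p then z else z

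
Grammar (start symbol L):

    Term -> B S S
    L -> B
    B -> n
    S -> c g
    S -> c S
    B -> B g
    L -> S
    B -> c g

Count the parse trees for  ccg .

Parse trees for ccg:
  [L [S c [S c g]]]

1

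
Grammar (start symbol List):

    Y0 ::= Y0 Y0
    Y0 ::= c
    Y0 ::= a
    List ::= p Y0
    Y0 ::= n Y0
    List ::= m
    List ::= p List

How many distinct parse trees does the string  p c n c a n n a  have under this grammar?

Parse trees for p c n c a n n a (showing first 6 of 9):
  [List p [Y0 [Y0 c] [Y0 [Y0 n [Y0 c]] [Y0 [Y0 a] [Y0 n [Y0 n [Y0 a]]]]]]]
  [List p [Y0 [Y0 c] [Y0 [Y0 [Y0 n [Y0 c]] [Y0 a]] [Y0 n [Y0 n [Y0 a]]]]]]
  [List p [Y0 [Y0 c] [Y0 [Y0 n [Y0 [Y0 c] [Y0 a]]] [Y0 n [Y0 n [Y0 a]]]]]]
  [List p [Y0 [Y0 c] [Y0 n [Y0 [Y0 c] [Y0 [Y0 a] [Y0 n [Y0 n [Y0 a]]]]]]]]
  [List p [Y0 [Y0 c] [Y0 n [Y0 [Y0 [Y0 c] [Y0 a]] [Y0 n [Y0 n [Y0 a]]]]]]]
  [List p [Y0 [Y0 [Y0 c] [Y0 n [Y0 c]]] [Y0 [Y0 a] [Y0 n [Y0 n [Y0 a]]]]]]

9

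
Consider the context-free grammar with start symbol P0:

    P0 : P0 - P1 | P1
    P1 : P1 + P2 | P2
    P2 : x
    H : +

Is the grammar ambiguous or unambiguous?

Unambiguous

Only P0, P1, P2 are reachable from P0; ignoring the rest: This is a standard precedence ladder (P0 over P1 over P2), with each level left-recursive on its own operator ('-' at P0, '+' at P1). That structure is LR(1), hence unambiguous.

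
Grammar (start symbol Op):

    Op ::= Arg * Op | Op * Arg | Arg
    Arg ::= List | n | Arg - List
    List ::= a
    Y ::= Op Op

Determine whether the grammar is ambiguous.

Ambiguous

Witness: a * a

Derivation 1: Op ⇒ Arg * Op ⇒ List * Op ⇒ a * Op ⇒ a * Arg ⇒ a * List ⇒ a * a
Derivation 2: Op ⇒ Op * Arg ⇒ Arg * Arg ⇒ List * Arg ⇒ a * Arg ⇒ a * List ⇒ a * a

Two distinct leftmost derivations for the same string.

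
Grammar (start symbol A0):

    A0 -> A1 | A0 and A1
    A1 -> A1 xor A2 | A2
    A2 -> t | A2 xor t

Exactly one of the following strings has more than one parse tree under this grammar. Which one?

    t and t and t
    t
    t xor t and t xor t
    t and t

t xor t and t xor t

t and t and t: 1 tree
t: 1 tree
t xor t and t xor t: 4 trees
t and t: 1 tree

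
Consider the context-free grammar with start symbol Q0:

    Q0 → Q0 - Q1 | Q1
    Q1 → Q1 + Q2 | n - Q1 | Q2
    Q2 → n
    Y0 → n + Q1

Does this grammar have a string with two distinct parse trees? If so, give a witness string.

Ambiguous

Witness: n - n

Derivation 1: Q0 ⇒ Q0 - Q1 ⇒ Q1 - Q1 ⇒ Q2 - Q1 ⇒ n - Q1 ⇒ n - Q2 ⇒ n - n
Derivation 2: Q0 ⇒ Q1 ⇒ n - Q1 ⇒ n - Q2 ⇒ n - n

Two distinct leftmost derivations for the same string.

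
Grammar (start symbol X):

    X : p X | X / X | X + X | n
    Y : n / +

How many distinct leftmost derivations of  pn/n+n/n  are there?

14

Parse trees for pn/n+n/n (showing first 6 of 14):
  [X p [X [X n] / [X [X [X n] + [X n]] / [X n]]]]
  [X p [X [X n] / [X [X n] + [X [X n] / [X n]]]]]
  [X p [X [X [X n] / [X [X n] + [X n]]] / [X n]]]
  [X p [X [X [X [X n] / [X n]] + [X n]] / [X n]]]
  [X p [X [X [X n] / [X n]] + [X [X n] / [X n]]]]
  [X [X p [X n]] / [X [X [X n] + [X n]] / [X n]]]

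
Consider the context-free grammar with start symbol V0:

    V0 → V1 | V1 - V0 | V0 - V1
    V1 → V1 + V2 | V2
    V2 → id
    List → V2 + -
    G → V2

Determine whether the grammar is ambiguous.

Ambiguous

Witness: id - id

Derivation 1: V0 ⇒ V1 - V0 ⇒ V2 - V0 ⇒ id - V0 ⇒ id - V1 ⇒ id - V2 ⇒ id - id
Derivation 2: V0 ⇒ V0 - V1 ⇒ V1 - V1 ⇒ V2 - V1 ⇒ id - V1 ⇒ id - V2 ⇒ id - id

Two distinct leftmost derivations for the same string.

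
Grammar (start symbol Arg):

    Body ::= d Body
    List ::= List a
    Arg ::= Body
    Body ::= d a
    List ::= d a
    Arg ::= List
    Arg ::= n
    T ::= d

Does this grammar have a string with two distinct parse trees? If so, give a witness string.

Ambiguous

Witness: d a

Derivation 1: Arg ⇒ Body ⇒ d a
Derivation 2: Arg ⇒ List ⇒ d a

Two distinct leftmost derivations for the same string.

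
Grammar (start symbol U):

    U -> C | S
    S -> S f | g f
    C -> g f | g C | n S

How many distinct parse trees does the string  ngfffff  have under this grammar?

Parse trees for ngfffff:
  [U [C n [S [S [S [S [S g f] f] f] f] f]]]

1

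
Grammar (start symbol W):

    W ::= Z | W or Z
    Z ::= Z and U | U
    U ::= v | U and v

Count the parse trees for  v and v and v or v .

4

Parse trees for v and v and v or v:
  [W [W [Z [Z [U v]] and [U [U v] and v]]] or [Z [U v]]]
  [W [W [Z [Z [Z [U v]] and [U v]] and [U v]]] or [Z [U v]]]
  [W [W [Z [Z [U [U v] and v]] and [U v]]] or [Z [U v]]]
  [W [W [Z [U [U [U v] and v] and v]]] or [Z [U v]]]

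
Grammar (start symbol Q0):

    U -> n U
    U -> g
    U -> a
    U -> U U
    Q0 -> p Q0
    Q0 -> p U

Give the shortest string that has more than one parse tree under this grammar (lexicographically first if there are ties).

p a a a

length 2: no string has ≥2 trees
length 3: no string has ≥2 trees
length 4: p a a a has 2 parse trees

Two derivations of p a a a:
  Q0 ⇒ p U ⇒ p U U ⇒ p a U ⇒ p a U U ⇒ p a a U ⇒ p a a a
  Q0 ⇒ p U ⇒ p U U ⇒ p U U U ⇒ p a U U ⇒ p a a U ⇒ p a a a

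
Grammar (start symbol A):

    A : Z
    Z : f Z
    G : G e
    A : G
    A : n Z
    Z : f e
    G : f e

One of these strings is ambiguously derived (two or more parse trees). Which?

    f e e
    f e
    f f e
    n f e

f e

f e e: 1 tree
f e: 2 trees
f f e: 1 tree
n f e: 1 tree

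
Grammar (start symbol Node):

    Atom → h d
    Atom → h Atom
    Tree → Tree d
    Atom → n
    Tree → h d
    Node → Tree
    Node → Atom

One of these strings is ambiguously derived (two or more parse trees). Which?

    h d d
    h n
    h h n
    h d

h d d: 1 tree
h n: 1 tree
h h n: 1 tree
h d: 2 trees

h d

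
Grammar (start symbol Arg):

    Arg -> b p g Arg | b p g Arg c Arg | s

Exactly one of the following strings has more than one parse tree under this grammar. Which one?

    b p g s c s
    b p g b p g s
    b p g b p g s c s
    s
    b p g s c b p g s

b p g s c s: 1 tree
b p g b p g s: 1 tree
b p g b p g s c s: 2 trees
s: 1 tree
b p g s c b p g s: 1 tree

b p g b p g s c s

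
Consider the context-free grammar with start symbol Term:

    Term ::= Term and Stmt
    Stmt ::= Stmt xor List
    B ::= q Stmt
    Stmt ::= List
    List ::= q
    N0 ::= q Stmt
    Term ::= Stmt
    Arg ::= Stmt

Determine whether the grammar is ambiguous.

Unambiguous

Only Term, Stmt, List are reachable from Term; ignoring the rest: The grammar is stratified — Term handles 'and' (left-recursive), Stmt handles 'xor', List atoms. Each operator has a fixed associativity and precedence level, so every string has one parse.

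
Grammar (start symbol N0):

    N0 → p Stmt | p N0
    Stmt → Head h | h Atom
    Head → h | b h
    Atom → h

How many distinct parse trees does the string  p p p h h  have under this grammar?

2

Parse trees for p p p h h:
  [N0 p [N0 p [N0 p [Stmt [Head h] h]]]]
  [N0 p [N0 p [N0 p [Stmt h [Atom h]]]]]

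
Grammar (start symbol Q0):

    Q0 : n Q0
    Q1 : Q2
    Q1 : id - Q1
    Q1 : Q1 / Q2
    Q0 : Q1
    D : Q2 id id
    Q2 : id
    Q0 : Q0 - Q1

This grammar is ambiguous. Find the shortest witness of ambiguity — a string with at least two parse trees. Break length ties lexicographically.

id - id

length 1: no string has ≥2 trees
length 2: no string has ≥2 trees
length 3: id - id has 2 parse trees

Two derivations of id - id:
  Q0 ⇒ Q1 ⇒ id - Q1 ⇒ id - Q2 ⇒ id - id
  Q0 ⇒ Q0 - Q1 ⇒ Q1 - Q1 ⇒ Q2 - Q1 ⇒ id - Q1 ⇒ id - Q2 ⇒ id - id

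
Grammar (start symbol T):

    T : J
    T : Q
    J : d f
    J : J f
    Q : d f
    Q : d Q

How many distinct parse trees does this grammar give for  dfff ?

1

Parse trees for dfff:
  [T [J [J [J d f] f] f]]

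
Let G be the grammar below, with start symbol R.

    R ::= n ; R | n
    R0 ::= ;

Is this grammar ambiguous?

Unambiguous

(R0 is unreachable from R, so its rules don't affect L(R).) The reachable grammar is A → atom sep A | atom. Each atom is followed by either the separator (recurse) or end-of-string (stop) — no choice point.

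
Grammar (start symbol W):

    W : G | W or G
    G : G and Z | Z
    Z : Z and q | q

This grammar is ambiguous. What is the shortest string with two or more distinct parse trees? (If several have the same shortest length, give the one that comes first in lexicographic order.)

length 1: no string has ≥2 trees
length 3: q and q has 2 parse trees

Two derivations of q and q:
  W ⇒ G ⇒ G and Z ⇒ Z and Z ⇒ q and Z ⇒ q and q
  W ⇒ G ⇒ Z ⇒ Z and q ⇒ q and q

q and q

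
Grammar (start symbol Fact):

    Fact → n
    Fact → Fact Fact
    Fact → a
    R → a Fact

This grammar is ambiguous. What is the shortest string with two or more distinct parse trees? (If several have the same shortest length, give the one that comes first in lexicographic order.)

a a a

length 1: no string has ≥2 trees
length 2: no string has ≥2 trees
length 3: a a a has 2 parse trees

Two derivations of a a a:
  Fact ⇒ Fact Fact ⇒ Fact Fact Fact ⇒ a Fact Fact ⇒ a a Fact ⇒ a a a
  Fact ⇒ Fact Fact ⇒ a Fact ⇒ a Fact Fact ⇒ a a Fact ⇒ a a a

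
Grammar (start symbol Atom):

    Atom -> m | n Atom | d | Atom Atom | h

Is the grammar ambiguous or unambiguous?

Witness: d d d

Derivation 1: Atom ⇒ Atom Atom ⇒ d Atom ⇒ d Atom Atom ⇒ d d Atom ⇒ d d d
Derivation 2: Atom ⇒ Atom Atom ⇒ Atom Atom Atom ⇒ d Atom Atom ⇒ d d Atom ⇒ d d d

Two distinct leftmost derivations for the same string.

Ambiguous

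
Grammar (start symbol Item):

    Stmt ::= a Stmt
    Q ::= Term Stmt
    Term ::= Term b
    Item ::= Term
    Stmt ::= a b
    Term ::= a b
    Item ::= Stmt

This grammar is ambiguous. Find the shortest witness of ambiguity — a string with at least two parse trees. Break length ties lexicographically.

length 2: a b has 2 parse trees

Two derivations of a b:
  Item ⇒ Term ⇒ a b
  Item ⇒ Stmt ⇒ a b

a b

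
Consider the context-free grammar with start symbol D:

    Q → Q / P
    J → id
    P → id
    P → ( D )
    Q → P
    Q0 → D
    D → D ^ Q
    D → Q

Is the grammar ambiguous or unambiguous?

Only D, Q, P are reachable from D; ignoring the rest: D → D ^ Q | Q  ;  Q → Q / P | P  — a left-associative chain with P at the bottom. Each string factors uniquely by precedence.

Unambiguous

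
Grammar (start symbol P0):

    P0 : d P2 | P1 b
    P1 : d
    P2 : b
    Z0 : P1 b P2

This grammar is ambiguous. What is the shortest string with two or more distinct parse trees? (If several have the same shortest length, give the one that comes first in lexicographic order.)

d b

length 2: d b has 2 parse trees

Two derivations of d b:
  P0 ⇒ d P2 ⇒ d b
  P0 ⇒ P1 b ⇒ d b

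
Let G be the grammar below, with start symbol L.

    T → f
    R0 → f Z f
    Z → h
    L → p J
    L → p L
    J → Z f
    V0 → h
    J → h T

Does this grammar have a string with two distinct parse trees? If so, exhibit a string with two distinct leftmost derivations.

Ambiguous

Witness: p h f

Derivation 1: L ⇒ p J ⇒ p Z f ⇒ p h f
Derivation 2: L ⇒ p J ⇒ p h T ⇒ p h f

Two distinct leftmost derivations for the same string.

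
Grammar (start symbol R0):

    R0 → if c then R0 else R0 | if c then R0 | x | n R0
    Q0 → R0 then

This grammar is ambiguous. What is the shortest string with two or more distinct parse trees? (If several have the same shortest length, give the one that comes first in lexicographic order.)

length 1: no string has ≥2 trees
length 2: no string has ≥2 trees
length 3: no string has ≥2 trees
length 4: no string has ≥2 trees
length 5: no string has ≥2 trees
length 6: no string has ≥2 trees
length 7: no string has ≥2 trees
length 8: no string has ≥2 trees
length 9: if c then if c then x else x has 2 parse trees

Two derivations of if c then if c then x else x:
  R0 ⇒ if c then R0 else R0 ⇒ if c then if c then R0 else R0 ⇒ if c then if c then x else R0 ⇒ if c then if c then x else x
  R0 ⇒ if c then R0 ⇒ if c then if c then R0 else R0 ⇒ if c then if c then x else R0 ⇒ if c then if c then x else x

if c then if c then x else x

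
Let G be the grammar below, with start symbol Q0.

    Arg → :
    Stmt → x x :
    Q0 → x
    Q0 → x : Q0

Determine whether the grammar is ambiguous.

Unambiguous

(Stmt, Arg are unreachable from Q0, so their rules don't affect L(Q0).) The reachable grammar is A → atom sep A | atom. Each atom is followed by either the separator (recurse) or end-of-string (stop) — no choice point.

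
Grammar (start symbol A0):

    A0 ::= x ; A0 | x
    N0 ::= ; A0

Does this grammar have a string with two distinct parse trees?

Only A0 is reachable from A0; ignoring the rest: Right-recursive list with a separator: after each atom, whether the separator follows determines the rule. One parse per string.

Unambiguous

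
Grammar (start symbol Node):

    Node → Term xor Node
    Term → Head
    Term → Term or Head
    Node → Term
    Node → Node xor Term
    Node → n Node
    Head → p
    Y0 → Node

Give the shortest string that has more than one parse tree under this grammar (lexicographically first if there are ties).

p xor p

length 1: no string has ≥2 trees
length 2: no string has ≥2 trees
length 3: p xor p has 2 parse trees

Two derivations of p xor p:
  Node ⇒ Term xor Node ⇒ Head xor Node ⇒ p xor Node ⇒ p xor Term ⇒ p xor Head ⇒ p xor p
  Node ⇒ Node xor Term ⇒ Term xor Term ⇒ Head xor Term ⇒ p xor Term ⇒ p xor Head ⇒ p xor p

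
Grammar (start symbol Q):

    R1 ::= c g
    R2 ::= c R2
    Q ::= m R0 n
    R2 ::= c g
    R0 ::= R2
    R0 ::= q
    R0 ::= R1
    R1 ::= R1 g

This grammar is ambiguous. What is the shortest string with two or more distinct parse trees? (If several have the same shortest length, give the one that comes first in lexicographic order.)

m c g n

length 3: no string has ≥2 trees
length 4: m c g n has 2 parse trees

Two derivations of m c g n:
  Q ⇒ m R0 n ⇒ m R2 n ⇒ m c g n
  Q ⇒ m R0 n ⇒ m R1 n ⇒ m c g n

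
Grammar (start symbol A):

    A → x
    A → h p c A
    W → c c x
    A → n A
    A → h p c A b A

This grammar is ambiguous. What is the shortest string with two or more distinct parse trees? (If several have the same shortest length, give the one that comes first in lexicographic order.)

length 1: no string has ≥2 trees
length 2: no string has ≥2 trees
length 3: no string has ≥2 trees
length 4: no string has ≥2 trees
length 5: no string has ≥2 trees
length 6: no string has ≥2 trees
length 7: no string has ≥2 trees
length 8: no string has ≥2 trees
length 9: h p c h p c x b x has 2 parse trees

Two derivations of h p c h p c x b x:
  A ⇒ h p c A ⇒ h p c h p c A b A ⇒ h p c h p c x b A ⇒ h p c h p c x b x
  A ⇒ h p c A b A ⇒ h p c h p c A b A ⇒ h p c h p c x b A ⇒ h p c h p c x b x

h p c h p c x b x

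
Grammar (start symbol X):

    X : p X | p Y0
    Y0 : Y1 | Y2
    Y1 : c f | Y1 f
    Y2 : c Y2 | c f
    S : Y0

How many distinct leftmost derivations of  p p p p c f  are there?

Parse trees for p p p p c f:
  [X p [X p [X p [X p [Y0 [Y1 c f]]]]]]
  [X p [X p [X p [X p [Y0 [Y2 c f]]]]]]

2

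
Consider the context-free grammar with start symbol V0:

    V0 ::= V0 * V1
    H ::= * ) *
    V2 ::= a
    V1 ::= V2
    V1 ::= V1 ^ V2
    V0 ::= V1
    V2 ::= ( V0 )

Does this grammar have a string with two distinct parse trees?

Only V0, V1, V2 are reachable from V0; ignoring the rest: V0 → V0 * V1 | V1  ;  V1 → V1 ^ V2 | V2  — a left-associative chain with V2 at the bottom. Each string factors uniquely by precedence.

Unambiguous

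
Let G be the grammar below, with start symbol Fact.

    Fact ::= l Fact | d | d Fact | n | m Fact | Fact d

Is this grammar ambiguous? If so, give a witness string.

Witness: d d

Derivation 1: Fact ⇒ d Fact ⇒ d d
Derivation 2: Fact ⇒ Fact d ⇒ d d

Two distinct leftmost derivations for the same string.

Ambiguous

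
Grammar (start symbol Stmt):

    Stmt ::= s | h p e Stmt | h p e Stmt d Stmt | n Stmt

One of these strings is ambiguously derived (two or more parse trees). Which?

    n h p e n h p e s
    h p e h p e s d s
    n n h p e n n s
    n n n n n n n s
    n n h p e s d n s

h p e h p e s d s

n h p e n h p e s: 1 tree
h p e h p e s d s: 2 trees
n n h p e n n s: 1 tree
n n n n n n n s: 1 tree
n n h p e s d n s: 1 tree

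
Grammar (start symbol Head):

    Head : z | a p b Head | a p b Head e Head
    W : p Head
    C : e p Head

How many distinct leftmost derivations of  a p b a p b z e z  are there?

2

Parse trees for a p b a p b z e z:
  [Head a p b [Head a p b [Head z] e [Head z]]]
  [Head a p b [Head a p b [Head z]] e [Head z]]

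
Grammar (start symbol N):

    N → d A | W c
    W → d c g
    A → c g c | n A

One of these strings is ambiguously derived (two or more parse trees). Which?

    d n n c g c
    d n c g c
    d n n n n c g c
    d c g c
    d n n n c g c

d n n c g c: 1 tree
d n c g c: 1 tree
d n n n n c g c: 1 tree
d c g c: 2 trees
d n n n c g c: 1 tree

d c g c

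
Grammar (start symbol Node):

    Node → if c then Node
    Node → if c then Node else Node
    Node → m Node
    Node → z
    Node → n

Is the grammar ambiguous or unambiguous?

Witness: if c then if c then n else n

Derivation 1: Node ⇒ if c then Node ⇒ if c then if c then Node else Node ⇒ if c then if c then n else Node ⇒ if c then if c then n else n
Derivation 2: Node ⇒ if c then Node else Node ⇒ if c then if c then Node else Node ⇒ if c then if c then n else Node ⇒ if c then if c then n else n

Two distinct leftmost derivations for the same string.

Ambiguous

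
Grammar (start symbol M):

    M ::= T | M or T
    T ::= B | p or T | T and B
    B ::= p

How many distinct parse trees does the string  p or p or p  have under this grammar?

4

Parse trees for p or p or p:
  [M [T p or [T p or [T [B p]]]]]
  [M [M [T [B p]]] or [T p or [T [B p]]]]
  [M [M [T p or [T [B p]]]] or [T [B p]]]
  [M [M [M [T [B p]]] or [T [B p]]] or [T [B p]]]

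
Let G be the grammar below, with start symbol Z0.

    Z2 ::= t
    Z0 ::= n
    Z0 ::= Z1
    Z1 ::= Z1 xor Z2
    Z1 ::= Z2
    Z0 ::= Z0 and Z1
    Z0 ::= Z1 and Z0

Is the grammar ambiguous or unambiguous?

Witness: t and t

Derivation 1: Z0 ⇒ Z0 and Z1 ⇒ Z1 and Z1 ⇒ Z2 and Z1 ⇒ t and Z1 ⇒ t and Z2 ⇒ t and t
Derivation 2: Z0 ⇒ Z1 and Z0 ⇒ Z2 and Z0 ⇒ t and Z0 ⇒ t and Z1 ⇒ t and Z2 ⇒ t and t

Two distinct leftmost derivations for the same string.

Ambiguous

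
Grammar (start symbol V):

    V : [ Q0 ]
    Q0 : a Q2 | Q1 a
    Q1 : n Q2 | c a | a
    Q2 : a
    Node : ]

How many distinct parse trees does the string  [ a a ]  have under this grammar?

Parse trees for [ a a ]:
  [V [ [Q0 a [Q2 a]] ]]
  [V [ [Q0 [Q1 a] a] ]]

2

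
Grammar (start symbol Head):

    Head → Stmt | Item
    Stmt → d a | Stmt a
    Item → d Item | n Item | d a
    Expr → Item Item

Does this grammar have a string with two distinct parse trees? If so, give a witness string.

Witness: d a

Derivation 1: Head ⇒ Stmt ⇒ d a
Derivation 2: Head ⇒ Item ⇒ d a

Two distinct leftmost derivations for the same string.

Ambiguous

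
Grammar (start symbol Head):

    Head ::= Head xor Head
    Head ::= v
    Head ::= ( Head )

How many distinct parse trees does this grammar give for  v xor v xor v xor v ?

Parse trees for v xor v xor v xor v:
  [Head [Head v] xor [Head [Head v] xor [Head [Head v] xor [Head v]]]]
  [Head [Head v] xor [Head [Head [Head v] xor [Head v]] xor [Head v]]]
  [Head [Head [Head v] xor [Head v]] xor [Head [Head v] xor [Head v]]]
  [Head [Head [Head v] xor [Head [Head v] xor [Head v]]] xor [Head v]]
  [Head [Head [Head [Head v] xor [Head v]] xor [Head v]] xor [Head v]]

5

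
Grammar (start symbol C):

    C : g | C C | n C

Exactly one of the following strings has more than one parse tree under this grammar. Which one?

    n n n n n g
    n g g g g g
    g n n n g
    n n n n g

n g g g g g

n n n n n g: 1 tree
n g g g g g: 42 trees
g n n n g: 1 tree
n n n n g: 1 tree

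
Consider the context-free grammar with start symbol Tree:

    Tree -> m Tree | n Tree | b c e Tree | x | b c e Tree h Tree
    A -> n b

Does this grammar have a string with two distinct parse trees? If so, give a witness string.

Witness: b c e b c e x h x

Derivation 1: Tree ⇒ b c e Tree ⇒ b c e b c e Tree h Tree ⇒ b c e b c e x h Tree ⇒ b c e b c e x h x
Derivation 2: Tree ⇒ b c e Tree h Tree ⇒ b c e b c e Tree h Tree ⇒ b c e b c e x h Tree ⇒ b c e b c e x h x

Two distinct leftmost derivations for the same string.

Ambiguous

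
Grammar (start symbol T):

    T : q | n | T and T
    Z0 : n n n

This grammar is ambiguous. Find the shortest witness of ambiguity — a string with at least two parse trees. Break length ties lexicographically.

length 1: no string has ≥2 trees
length 3: no string has ≥2 trees
length 5: n and n and n has 2 parse trees

Two derivations of n and n and n:
  T ⇒ T and T ⇒ n and T ⇒ n and T and T ⇒ n and n and T ⇒ n and n and n
  T ⇒ T and T ⇒ T and T and T ⇒ n and T and T ⇒ n and n and T ⇒ n and n and n

n and n and n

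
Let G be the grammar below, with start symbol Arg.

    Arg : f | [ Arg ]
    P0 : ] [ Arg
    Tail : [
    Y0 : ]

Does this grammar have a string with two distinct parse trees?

Only Arg is reachable from Arg; ignoring the rest: Each string is a nest of matched brackets around a single atom. An opening bracket forces the recursive rule; an atom forces the base rule.

Unambiguous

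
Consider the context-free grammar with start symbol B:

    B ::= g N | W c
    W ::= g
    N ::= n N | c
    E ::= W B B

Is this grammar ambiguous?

Ambiguous

Witness: g c

Derivation 1: B ⇒ g N ⇒ g c
Derivation 2: B ⇒ W c ⇒ g c

Two distinct leftmost derivations for the same string.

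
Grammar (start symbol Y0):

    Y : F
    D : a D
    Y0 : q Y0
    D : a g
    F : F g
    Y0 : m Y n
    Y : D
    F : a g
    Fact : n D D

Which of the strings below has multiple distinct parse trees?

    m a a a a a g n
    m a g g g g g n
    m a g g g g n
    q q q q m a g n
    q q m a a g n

q q q q m a g n

m a a a a a g n: 1 tree
m a g g g g g n: 1 tree
m a g g g g n: 1 tree
q q q q m a g n: 2 trees
q q m a a g n: 1 tree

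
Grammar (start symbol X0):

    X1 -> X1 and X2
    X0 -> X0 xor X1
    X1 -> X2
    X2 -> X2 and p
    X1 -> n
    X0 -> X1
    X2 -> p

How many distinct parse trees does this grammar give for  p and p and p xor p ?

Parse trees for p and p and p xor p:
  [X0 [X0 [X1 [X1 [X2 p]] and [X2 [X2 p] and p]]] xor [X1 [X2 p]]]
  [X0 [X0 [X1 [X1 [X1 [X2 p]] and [X2 p]] and [X2 p]]] xor [X1 [X2 p]]]
  [X0 [X0 [X1 [X1 [X2 [X2 p] and p]] and [X2 p]]] xor [X1 [X2 p]]]
  [X0 [X0 [X1 [X2 [X2 [X2 p] and p] and p]]] xor [X1 [X2 p]]]

4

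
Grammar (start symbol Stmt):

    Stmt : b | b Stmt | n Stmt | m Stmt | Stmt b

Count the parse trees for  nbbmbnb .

Parse trees for nbbmbnb:
  [Stmt n [Stmt b [Stmt b [Stmt m [Stmt b [Stmt n [Stmt b]]]]]]]

1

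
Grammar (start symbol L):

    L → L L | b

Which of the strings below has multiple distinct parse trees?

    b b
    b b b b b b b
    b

b b b b b b b

b b: 1 tree
b b b b b b b: 132 trees
b: 1 tree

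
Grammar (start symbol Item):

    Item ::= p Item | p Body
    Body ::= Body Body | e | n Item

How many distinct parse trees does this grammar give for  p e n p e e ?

Parse trees for p e n p e e:
  [Item p [Body [Body e] [Body [Body n [Item p [Body e]]] [Body e]]]]
  [Item p [Body [Body e] [Body n [Item p [Body [Body e] [Body e]]]]]]
  [Item p [Body [Body [Body e] [Body n [Item p [Body e]]]] [Body e]]]

3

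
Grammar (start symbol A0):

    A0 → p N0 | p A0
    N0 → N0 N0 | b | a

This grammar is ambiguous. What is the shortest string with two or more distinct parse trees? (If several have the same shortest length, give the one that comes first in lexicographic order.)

length 2: no string has ≥2 trees
length 3: no string has ≥2 trees
length 4: p a a a has 2 parse trees

Two derivations of p a a a:
  A0 ⇒ p N0 ⇒ p N0 N0 ⇒ p N0 N0 N0 ⇒ p a N0 N0 ⇒ p a a N0 ⇒ p a a a
  A0 ⇒ p N0 ⇒ p N0 N0 ⇒ p a N0 ⇒ p a N0 N0 ⇒ p a a N0 ⇒ p a a a

p a a a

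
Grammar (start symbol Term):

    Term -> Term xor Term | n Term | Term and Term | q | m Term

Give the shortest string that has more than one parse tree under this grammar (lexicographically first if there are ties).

length 1: no string has ≥2 trees
length 2: no string has ≥2 trees
length 3: no string has ≥2 trees
length 4: m q and q has 2 parse trees

Two derivations of m q and q:
  Term ⇒ Term and Term ⇒ m Term and Term ⇒ m q and Term ⇒ m q and q
  Term ⇒ m Term ⇒ m Term and Term ⇒ m q and Term ⇒ m q and q

m q and q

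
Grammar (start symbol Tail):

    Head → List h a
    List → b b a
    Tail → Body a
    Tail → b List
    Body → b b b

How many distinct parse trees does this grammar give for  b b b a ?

Parse trees for b b b a:
  [Tail [Body b b b] a]
  [Tail b [List b b a]]

2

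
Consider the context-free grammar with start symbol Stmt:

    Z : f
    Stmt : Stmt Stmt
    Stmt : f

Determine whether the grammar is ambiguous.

Ambiguous

Witness: f f f

Derivation 1: Stmt ⇒ Stmt Stmt ⇒ Stmt Stmt Stmt ⇒ f Stmt Stmt ⇒ f f Stmt ⇒ f f f
Derivation 2: Stmt ⇒ Stmt Stmt ⇒ f Stmt ⇒ f Stmt Stmt ⇒ f f Stmt ⇒ f f f

Two distinct leftmost derivations for the same string.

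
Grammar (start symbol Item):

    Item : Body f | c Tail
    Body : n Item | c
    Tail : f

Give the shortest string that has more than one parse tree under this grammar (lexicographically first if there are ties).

c f

length 2: c f has 2 parse trees

Two derivations of c f:
  Item ⇒ Body f ⇒ c f
  Item ⇒ c Tail ⇒ c f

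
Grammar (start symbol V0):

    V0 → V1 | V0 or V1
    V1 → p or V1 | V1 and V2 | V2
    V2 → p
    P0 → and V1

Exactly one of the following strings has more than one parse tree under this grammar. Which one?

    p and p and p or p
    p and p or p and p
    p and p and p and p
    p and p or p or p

p and p and p or p: 1 tree
p and p or p and p: 1 tree
p and p and p and p: 1 tree
p and p or p or p: 2 trees

p and p or p or p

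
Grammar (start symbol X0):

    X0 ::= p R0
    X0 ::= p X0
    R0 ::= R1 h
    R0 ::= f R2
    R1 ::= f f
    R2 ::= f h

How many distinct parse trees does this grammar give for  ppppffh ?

Parse trees for ppppffh:
  [X0 p [X0 p [X0 p [X0 p [R0 [R1 f f] h]]]]]
  [X0 p [X0 p [X0 p [X0 p [R0 f [R2 f h]]]]]]

2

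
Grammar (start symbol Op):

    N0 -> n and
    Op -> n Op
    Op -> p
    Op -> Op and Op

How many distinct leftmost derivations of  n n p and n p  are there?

3

Parse trees for n n p and n p:
  [Op n [Op n [Op [Op p] and [Op n [Op p]]]]]
  [Op n [Op [Op n [Op p]] and [Op n [Op p]]]]
  [Op [Op n [Op n [Op p]]] and [Op n [Op p]]]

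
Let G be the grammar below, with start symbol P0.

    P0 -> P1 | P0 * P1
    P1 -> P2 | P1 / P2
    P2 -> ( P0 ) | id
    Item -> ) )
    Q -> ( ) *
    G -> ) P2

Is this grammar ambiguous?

Only P0, P1, P2 are reachable from P0; ignoring the rest: The grammar is stratified — P0 handles '*' (left-recursive), P1 handles '/', P2 atoms. Each operator has a fixed associativity and precedence level, so every string has one parse.

Unambiguous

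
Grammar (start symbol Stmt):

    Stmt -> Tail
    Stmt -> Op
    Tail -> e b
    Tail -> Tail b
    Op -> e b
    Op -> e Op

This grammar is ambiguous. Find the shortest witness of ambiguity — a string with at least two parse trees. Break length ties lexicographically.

e b

length 2: e b has 2 parse trees

Two derivations of e b:
  Stmt ⇒ Tail ⇒ e b
  Stmt ⇒ Op ⇒ e b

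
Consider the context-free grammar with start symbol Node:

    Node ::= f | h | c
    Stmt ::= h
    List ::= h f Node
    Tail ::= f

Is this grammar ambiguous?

Only Node is reachable from Node; ignoring the rest: The reachable rules are right-linear with at most one rule per (nonterminal, next-terminal) pair. Each input token forces the next rule, so parsing is deterministic.

Unambiguous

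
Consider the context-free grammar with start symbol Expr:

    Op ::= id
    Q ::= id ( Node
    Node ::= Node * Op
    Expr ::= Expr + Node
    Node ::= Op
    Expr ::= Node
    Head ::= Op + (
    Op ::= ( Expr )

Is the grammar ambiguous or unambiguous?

Only Expr, Node, Op are reachable from Expr; ignoring the rest: Expr → Expr + Node | Node  ;  Node → Node * Op | Op  — a left-associative chain with Op at the bottom. Each string factors uniquely by precedence.

Unambiguous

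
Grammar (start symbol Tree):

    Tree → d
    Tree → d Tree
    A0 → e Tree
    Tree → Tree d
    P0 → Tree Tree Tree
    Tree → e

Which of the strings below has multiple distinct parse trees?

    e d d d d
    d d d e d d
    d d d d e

e d d d d: 1 tree
d d d e d d: 10 trees
d d d d e: 1 tree

d d d e d d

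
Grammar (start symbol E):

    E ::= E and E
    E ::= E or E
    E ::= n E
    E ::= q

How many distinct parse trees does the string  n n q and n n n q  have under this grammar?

3

Parse trees for n n q and n n n q:
  [E [E n [E n [E q]]] and [E n [E n [E n [E q]]]]]
  [E n [E [E n [E q]] and [E n [E n [E n [E q]]]]]]
  [E n [E n [E [E q] and [E n [E n [E n [E q]]]]]]]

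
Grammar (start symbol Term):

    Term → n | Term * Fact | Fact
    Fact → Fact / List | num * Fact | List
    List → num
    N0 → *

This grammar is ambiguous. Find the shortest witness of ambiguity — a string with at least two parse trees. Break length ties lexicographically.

num * num

length 1: no string has ≥2 trees
length 3: num * num has 2 parse trees

Two derivations of num * num:
  Term ⇒ Term * Fact ⇒ Fact * Fact ⇒ List * Fact ⇒ num * Fact ⇒ num * List ⇒ num * num
  Term ⇒ Fact ⇒ num * Fact ⇒ num * List ⇒ num * num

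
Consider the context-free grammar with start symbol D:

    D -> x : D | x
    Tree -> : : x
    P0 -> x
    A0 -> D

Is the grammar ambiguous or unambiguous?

Only D is reachable from D; ignoring the rest: Right-recursive list with a separator: after each atom, whether the separator follows determines the rule. One parse per string.

Unambiguous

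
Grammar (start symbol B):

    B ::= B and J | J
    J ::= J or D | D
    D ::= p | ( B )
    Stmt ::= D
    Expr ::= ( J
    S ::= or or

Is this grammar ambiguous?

Unambiguous

Only B, J, D are reachable from B; ignoring the rest: This is a standard precedence ladder (B over J over D), with each level left-recursive on its own operator ('and' at B, 'or' at J). That structure is LR(1), hence unambiguous.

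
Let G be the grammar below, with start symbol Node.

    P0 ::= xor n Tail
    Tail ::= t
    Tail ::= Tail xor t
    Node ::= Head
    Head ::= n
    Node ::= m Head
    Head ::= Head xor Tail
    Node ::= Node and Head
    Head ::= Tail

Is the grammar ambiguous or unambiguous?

Ambiguous

Witness: t xor t

Derivation 1: Node ⇒ Head ⇒ Head xor Tail ⇒ Tail xor Tail ⇒ t xor Tail ⇒ t xor t
Derivation 2: Node ⇒ Head ⇒ Tail ⇒ Tail xor t ⇒ t xor t

Two distinct leftmost derivations for the same string.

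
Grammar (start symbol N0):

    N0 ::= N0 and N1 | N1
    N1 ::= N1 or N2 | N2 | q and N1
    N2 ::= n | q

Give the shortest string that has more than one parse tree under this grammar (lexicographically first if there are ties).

length 1: no string has ≥2 trees
length 3: q and n has 2 parse trees

Two derivations of q and n:
  N0 ⇒ N0 and N1 ⇒ N1 and N1 ⇒ N2 and N1 ⇒ q and N1 ⇒ q and N2 ⇒ q and n
  N0 ⇒ N1 ⇒ q and N1 ⇒ q and N2 ⇒ q and n

q and n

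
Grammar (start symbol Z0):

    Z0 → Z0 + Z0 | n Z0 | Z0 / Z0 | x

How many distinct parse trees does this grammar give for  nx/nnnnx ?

Parse trees for nx/nnnnx:
  [Z0 n [Z0 [Z0 x] / [Z0 n [Z0 n [Z0 n [Z0 n [Z0 x]]]]]]]
  [Z0 [Z0 n [Z0 x]] / [Z0 n [Z0 n [Z0 n [Z0 n [Z0 x]]]]]]

2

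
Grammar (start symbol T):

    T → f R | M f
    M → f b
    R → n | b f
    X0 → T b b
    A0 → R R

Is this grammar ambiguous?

Ambiguous

Witness: f b f

Derivation 1: T ⇒ f R ⇒ f b f
Derivation 2: T ⇒ M f ⇒ f b f

Two distinct leftmost derivations for the same string.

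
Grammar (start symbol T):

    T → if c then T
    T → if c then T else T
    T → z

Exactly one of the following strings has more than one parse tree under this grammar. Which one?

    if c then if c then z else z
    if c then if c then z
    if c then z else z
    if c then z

if c then if c then z else z: 2 trees
if c then if c then z: 1 tree
if c then z else z: 1 tree
if c then z: 1 tree

if c then if c then z else z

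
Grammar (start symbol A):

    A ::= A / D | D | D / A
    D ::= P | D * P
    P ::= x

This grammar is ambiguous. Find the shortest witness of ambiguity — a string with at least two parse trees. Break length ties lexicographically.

x / x

length 1: no string has ≥2 trees
length 3: x / x has 2 parse trees

Two derivations of x / x:
  A ⇒ A / D ⇒ D / D ⇒ P / D ⇒ x / D ⇒ x / P ⇒ x / x
  A ⇒ D / A ⇒ P / A ⇒ x / A ⇒ x / D ⇒ x / P ⇒ x / x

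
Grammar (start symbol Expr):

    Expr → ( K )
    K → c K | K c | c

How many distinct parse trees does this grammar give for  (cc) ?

2

Parse trees for (cc):
  [Expr ( [K c [K c]] )]
  [Expr ( [K [K c] c] )]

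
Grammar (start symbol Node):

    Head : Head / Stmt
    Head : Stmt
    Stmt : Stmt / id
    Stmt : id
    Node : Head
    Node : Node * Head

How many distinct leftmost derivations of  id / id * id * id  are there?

Parse trees for id / id * id * id:
  [Node [Node [Node [Head [Head [Stmt id]] / [Stmt id]]] * [Head [Stmt id]]] * [Head [Stmt id]]]
  [Node [Node [Node [Head [Stmt [Stmt id] / id]]] * [Head [Stmt id]]] * [Head [Stmt id]]]

2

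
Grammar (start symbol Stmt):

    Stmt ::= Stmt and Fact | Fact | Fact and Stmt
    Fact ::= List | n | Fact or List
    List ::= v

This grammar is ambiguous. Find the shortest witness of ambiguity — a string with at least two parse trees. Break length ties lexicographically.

length 1: no string has ≥2 trees
length 3: n and n has 2 parse trees

Two derivations of n and n:
  Stmt ⇒ Stmt and Fact ⇒ Fact and Fact ⇒ n and Fact ⇒ n and n
  Stmt ⇒ Fact and Stmt ⇒ n and Stmt ⇒ n and Fact ⇒ n and n

n and n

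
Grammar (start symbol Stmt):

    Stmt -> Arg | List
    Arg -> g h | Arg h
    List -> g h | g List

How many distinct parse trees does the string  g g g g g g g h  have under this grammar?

1

Parse trees for g g g g g g g h:
  [Stmt [List g [List g [List g [List g [List g [List g [List g h]]]]]]]]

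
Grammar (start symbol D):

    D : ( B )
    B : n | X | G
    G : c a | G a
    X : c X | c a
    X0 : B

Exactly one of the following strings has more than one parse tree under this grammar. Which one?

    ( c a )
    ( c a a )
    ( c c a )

( c a ): 2 trees
( c a a ): 1 tree
( c c a ): 1 tree

( c a )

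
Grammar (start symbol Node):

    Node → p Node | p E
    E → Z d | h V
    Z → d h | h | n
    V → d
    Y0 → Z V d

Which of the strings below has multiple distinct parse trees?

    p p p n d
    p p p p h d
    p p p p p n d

p p p n d: 1 tree
p p p p h d: 2 trees
p p p p p n d: 1 tree

p p p p h d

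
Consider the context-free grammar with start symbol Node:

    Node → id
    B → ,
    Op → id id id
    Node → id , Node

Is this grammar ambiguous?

Unambiguous

Only Node is reachable from Node; ignoring the rest: Right-recursive list with a separator: after each atom, whether the separator follows determines the rule. One parse per string.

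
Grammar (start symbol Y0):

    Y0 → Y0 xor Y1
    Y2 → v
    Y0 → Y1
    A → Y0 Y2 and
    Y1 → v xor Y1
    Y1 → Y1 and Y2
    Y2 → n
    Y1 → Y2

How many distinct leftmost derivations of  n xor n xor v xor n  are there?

Parse trees for n xor n xor v xor n:
  [Y0 [Y0 [Y0 [Y1 [Y2 n]]] xor [Y1 [Y2 n]]] xor [Y1 v xor [Y1 [Y2 n]]]]
  [Y0 [Y0 [Y0 [Y0 [Y1 [Y2 n]]] xor [Y1 [Y2 n]]] xor [Y1 [Y2 v]]] xor [Y1 [Y2 n]]]

2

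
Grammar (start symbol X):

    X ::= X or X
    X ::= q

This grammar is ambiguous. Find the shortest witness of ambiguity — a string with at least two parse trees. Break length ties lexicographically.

length 1: no string has ≥2 trees
length 3: no string has ≥2 trees
length 5: q or q or q has 2 parse trees

Two derivations of q or q or q:
  X ⇒ X or X ⇒ X or X or X ⇒ q or X or X ⇒ q or q or X ⇒ q or q or q
  X ⇒ X or X ⇒ q or X ⇒ q or X or X ⇒ q or q or X ⇒ q or q or q

q or q or q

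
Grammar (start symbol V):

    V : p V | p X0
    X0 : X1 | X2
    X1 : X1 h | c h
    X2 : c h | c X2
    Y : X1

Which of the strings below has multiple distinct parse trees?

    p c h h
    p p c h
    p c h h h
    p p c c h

p c h h: 1 tree
p p c h: 2 trees
p c h h h: 1 tree
p p c c h: 1 tree

p p c h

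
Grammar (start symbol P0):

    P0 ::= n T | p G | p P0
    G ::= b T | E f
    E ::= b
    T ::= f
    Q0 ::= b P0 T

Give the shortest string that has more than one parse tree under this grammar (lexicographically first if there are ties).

length 2: no string has ≥2 trees
length 3: p b f has 2 parse trees

Two derivations of p b f:
  P0 ⇒ p G ⇒ p b T ⇒ p b f
  P0 ⇒ p G ⇒ p E f ⇒ p b f

p b f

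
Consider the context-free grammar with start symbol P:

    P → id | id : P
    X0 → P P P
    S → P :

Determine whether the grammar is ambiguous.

Unambiguous

Only P is reachable from P; ignoring the rest: Right-recursive list with a separator: after each atom, whether the separator follows determines the rule. One parse per string.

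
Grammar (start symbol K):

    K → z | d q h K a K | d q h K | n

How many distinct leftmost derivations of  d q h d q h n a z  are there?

2

Parse trees for d q h d q h n a z:
  [K d q h [K d q h [K n]] a [K z]]
  [K d q h [K d q h [K n] a [K z]]]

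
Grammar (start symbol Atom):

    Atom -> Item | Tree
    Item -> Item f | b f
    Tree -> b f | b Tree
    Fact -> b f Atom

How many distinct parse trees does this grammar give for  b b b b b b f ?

Parse trees for b b b b b b f:
  [Atom [Tree b [Tree b [Tree b [Tree b [Tree b [Tree b f]]]]]]]

1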